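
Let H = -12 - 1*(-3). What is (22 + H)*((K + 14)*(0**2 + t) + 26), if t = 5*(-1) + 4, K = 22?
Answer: -130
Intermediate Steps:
t = -1 (t = -5 + 4 = -1)
H = -9 (H = -12 + 3 = -9)
(22 + H)*((K + 14)*(0**2 + t) + 26) = (22 - 9)*((22 + 14)*(0**2 - 1) + 26) = 13*(36*(0 - 1) + 26) = 13*(36*(-1) + 26) = 13*(-36 + 26) = 13*(-10) = -130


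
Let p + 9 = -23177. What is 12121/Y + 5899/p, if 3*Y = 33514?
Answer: 161353358/194263901 ≈ 0.83059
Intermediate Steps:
p = -23186 (p = -9 - 23177 = -23186)
Y = 33514/3 (Y = (⅓)*33514 = 33514/3 ≈ 11171.)
12121/Y + 5899/p = 12121/(33514/3) + 5899/(-23186) = 12121*(3/33514) + 5899*(-1/23186) = 36363/33514 - 5899/23186 = 161353358/194263901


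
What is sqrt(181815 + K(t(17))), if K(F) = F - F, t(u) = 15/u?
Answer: sqrt(181815) ≈ 426.40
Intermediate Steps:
K(F) = 0
sqrt(181815 + K(t(17))) = sqrt(181815 + 0) = sqrt(181815)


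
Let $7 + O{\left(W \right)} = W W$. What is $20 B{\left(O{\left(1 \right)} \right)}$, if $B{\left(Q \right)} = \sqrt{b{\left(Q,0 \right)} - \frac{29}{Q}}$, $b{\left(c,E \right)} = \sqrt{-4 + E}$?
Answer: $\frac{10 \sqrt{174 + 72 i}}{3} \approx 44.865 + 8.9157 i$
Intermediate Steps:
$O{\left(W \right)} = -7 + W^{2}$ ($O{\left(W \right)} = -7 + W W = -7 + W^{2}$)
$B{\left(Q \right)} = \sqrt{- \frac{29}{Q} + 2 i}$ ($B{\left(Q \right)} = \sqrt{\sqrt{-4 + 0} - \frac{29}{Q}} = \sqrt{\sqrt{-4} - \frac{29}{Q}} = \sqrt{2 i - \frac{29}{Q}} = \sqrt{- \frac{29}{Q} + 2 i}$)
$20 B{\left(O{\left(1 \right)} \right)} = 20 \sqrt{- \frac{29}{-7 + 1^{2}} + 2 i} = 20 \sqrt{- \frac{29}{-7 + 1} + 2 i} = 20 \sqrt{- \frac{29}{-6} + 2 i} = 20 \sqrt{\left(-29\right) \left(- \frac{1}{6}\right) + 2 i} = 20 \sqrt{\frac{29}{6} + 2 i}$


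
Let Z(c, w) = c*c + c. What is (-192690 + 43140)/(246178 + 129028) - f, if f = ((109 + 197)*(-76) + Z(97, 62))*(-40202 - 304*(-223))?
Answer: 71169543012725/187603 ≈ 3.7936e+8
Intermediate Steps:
Z(c, w) = c + c**2 (Z(c, w) = c**2 + c = c + c**2)
f = -379362500 (f = ((109 + 197)*(-76) + 97*(1 + 97))*(-40202 - 304*(-223)) = (306*(-76) + 97*98)*(-40202 + 67792) = (-23256 + 9506)*27590 = -13750*27590 = -379362500)
(-192690 + 43140)/(246178 + 129028) - f = (-192690 + 43140)/(246178 + 129028) - 1*(-379362500) = -149550/375206 + 379362500 = -149550*1/375206 + 379362500 = -74775/187603 + 379362500 = 71169543012725/187603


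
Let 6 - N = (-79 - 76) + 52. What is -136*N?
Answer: -14824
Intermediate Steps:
N = 109 (N = 6 - ((-79 - 76) + 52) = 6 - (-155 + 52) = 6 - 1*(-103) = 6 + 103 = 109)
-136*N = -136*109 = -14824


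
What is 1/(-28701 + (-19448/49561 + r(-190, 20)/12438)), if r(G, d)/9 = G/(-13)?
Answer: -445206463/12778040687652 ≈ -3.4842e-5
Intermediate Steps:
r(G, d) = -9*G/13 (r(G, d) = 9*(G/(-13)) = 9*(G*(-1/13)) = 9*(-G/13) = -9*G/13)
1/(-28701 + (-19448/49561 + r(-190, 20)/12438)) = 1/(-28701 + (-19448/49561 - 9/13*(-190)/12438)) = 1/(-28701 + (-19448*1/49561 + (1710/13)*(1/12438))) = 1/(-28701 + (-19448/49561 + 95/8983)) = 1/(-28701 - 169993089/445206463) = 1/(-12778040687652/445206463) = -445206463/12778040687652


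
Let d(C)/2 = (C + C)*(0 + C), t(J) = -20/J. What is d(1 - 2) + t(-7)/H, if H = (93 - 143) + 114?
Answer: 453/112 ≈ 4.0446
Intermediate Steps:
H = 64 (H = -50 + 114 = 64)
d(C) = 4*C**2 (d(C) = 2*((C + C)*(0 + C)) = 2*((2*C)*C) = 2*(2*C**2) = 4*C**2)
d(1 - 2) + t(-7)/H = 4*(1 - 2)**2 - 20/(-7)/64 = 4*(-1)**2 - 20*(-1/7)*(1/64) = 4*1 + (20/7)*(1/64) = 4 + 5/112 = 453/112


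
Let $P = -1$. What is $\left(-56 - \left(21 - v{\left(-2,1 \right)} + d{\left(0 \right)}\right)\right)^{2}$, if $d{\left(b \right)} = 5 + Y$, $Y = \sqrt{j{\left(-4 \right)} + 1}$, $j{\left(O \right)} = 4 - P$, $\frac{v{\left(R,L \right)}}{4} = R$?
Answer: $\left(90 + \sqrt{6}\right)^{2} \approx 8546.9$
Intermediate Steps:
$v{\left(R,L \right)} = 4 R$
$j{\left(O \right)} = 5$ ($j{\left(O \right)} = 4 - -1 = 4 + 1 = 5$)
$Y = \sqrt{6}$ ($Y = \sqrt{5 + 1} = \sqrt{6} \approx 2.4495$)
$d{\left(b \right)} = 5 + \sqrt{6}$
$\left(-56 - \left(21 - v{\left(-2,1 \right)} + d{\left(0 \right)}\right)\right)^{2} = \left(-56 + \left(\left(4 \left(-2\right) - 21\right) - \left(5 + \sqrt{6}\right)\right)\right)^{2} = \left(-56 - \left(34 + \sqrt{6}\right)\right)^{2} = \left(-90 - \sqrt{6}\right)^{2}$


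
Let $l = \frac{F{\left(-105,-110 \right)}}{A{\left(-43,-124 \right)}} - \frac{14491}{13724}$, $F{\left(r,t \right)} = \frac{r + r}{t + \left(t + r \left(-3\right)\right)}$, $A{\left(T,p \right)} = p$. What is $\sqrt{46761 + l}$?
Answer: $\frac{\sqrt{763846628408161441}}{4041718} \approx 216.24$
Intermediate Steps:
$F{\left(r,t \right)} = \frac{2 r}{- 3 r + 2 t}$ ($F{\left(r,t \right)} = \frac{2 r}{t - \left(- t + 3 r\right)} = \frac{2 r}{- 3 r + 2 t}$)
$l = - \frac{8391097}{8083436}$ ($l = \frac{\left(-2\right) \left(-105\right) \frac{1}{\left(-2\right) \left(-110\right) + 3 \left(-105\right)}}{-124} - \frac{14491}{13724} = \left(-2\right) \left(-105\right) \frac{1}{220 - 315} \left(- \frac{1}{124}\right) - \frac{14491}{13724} = \left(-2\right) \left(-105\right) \frac{1}{-95} \left(- \frac{1}{124}\right) - \frac{14491}{13724} = \left(-2\right) \left(-105\right) \left(- \frac{1}{95}\right) \left(- \frac{1}{124}\right) - \frac{14491}{13724} = \left(- \frac{42}{19}\right) \left(- \frac{1}{124}\right) - \frac{14491}{13724} = \frac{21}{1178} - \frac{14491}{13724} = - \frac{8391097}{8083436} \approx -1.0381$)
$\sqrt{46761 + l} = \sqrt{46761 - \frac{8391097}{8083436}} = \sqrt{\frac{377981159699}{8083436}} = \frac{\sqrt{763846628408161441}}{4041718}$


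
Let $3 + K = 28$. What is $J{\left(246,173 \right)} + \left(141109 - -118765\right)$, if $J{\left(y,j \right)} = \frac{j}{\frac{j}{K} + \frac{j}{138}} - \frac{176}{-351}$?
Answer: $\frac{14869410800}{57213} \approx 2.599 \cdot 10^{5}$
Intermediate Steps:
$K = 25$ ($K = -3 + 28 = 25$)
$J{\left(y,j \right)} = \frac{1239638}{57213}$ ($J{\left(y,j \right)} = \frac{j}{\frac{j}{25} + \frac{j}{138}} - \frac{176}{-351} = \frac{j}{j \frac{1}{25} + j \frac{1}{138}} - - \frac{176}{351} = \frac{j}{\frac{j}{25} + \frac{j}{138}} + \frac{176}{351} = \frac{j}{\frac{163}{3450} j} + \frac{176}{351} = j \frac{3450}{163 j} + \frac{176}{351} = \frac{3450}{163} + \frac{176}{351} = \frac{1239638}{57213}$)
$J{\left(246,173 \right)} + \left(141109 - -118765\right) = \frac{1239638}{57213} + \left(141109 - -118765\right) = \frac{1239638}{57213} + \left(141109 + 118765\right) = \frac{1239638}{57213} + 259874 = \frac{14869410800}{57213}$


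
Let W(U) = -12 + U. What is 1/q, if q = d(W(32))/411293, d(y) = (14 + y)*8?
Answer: 411293/272 ≈ 1512.1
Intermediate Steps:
d(y) = 112 + 8*y
q = 272/411293 (q = (112 + 8*(-12 + 32))/411293 = (112 + 8*20)*(1/411293) = (112 + 160)*(1/411293) = 272*(1/411293) = 272/411293 ≈ 0.00066133)
1/q = 1/(272/411293) = 411293/272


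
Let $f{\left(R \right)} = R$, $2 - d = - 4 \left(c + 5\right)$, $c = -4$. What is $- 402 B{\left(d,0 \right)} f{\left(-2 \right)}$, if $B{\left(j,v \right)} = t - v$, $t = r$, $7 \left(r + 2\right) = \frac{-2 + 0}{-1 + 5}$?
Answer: $- \frac{11658}{7} \approx -1665.4$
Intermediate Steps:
$r = - \frac{29}{14}$ ($r = -2 + \frac{\left(-2 + 0\right) \frac{1}{-1 + 5}}{7} = -2 + \frac{\left(-2\right) \frac{1}{4}}{7} = -2 + \frac{1}{7} \left(- \frac{1}{2}\right) = -2 - \frac{1}{14} = - \frac{29}{14} \approx -2.0714$)
$t = - \frac{29}{14} \approx -2.0714$
$d = 6$ ($d = 2 - - 4 \left(-4 + 5\right) = 2 - \left(-4\right) 1 = 2 - -4 = 2 + 4 = 6$)
$B{\left(j,v \right)} = - \frac{29}{14} - v$
$- 402 B{\left(d,0 \right)} f{\left(-2 \right)} = - 402 \left(- \frac{29}{14} - 0\right) \left(-2\right) = - 402 \left(- \frac{29}{14} + 0\right) \left(-2\right) = - 402 \left(\left(- \frac{29}{14}\right) \left(-2\right)\right) = \left(-402\right) \frac{29}{7} = - \frac{11658}{7}$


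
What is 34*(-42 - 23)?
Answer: -2210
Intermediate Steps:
34*(-42 - 23) = 34*(-65) = -2210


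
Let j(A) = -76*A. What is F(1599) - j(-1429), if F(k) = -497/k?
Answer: -173658293/1599 ≈ -1.0860e+5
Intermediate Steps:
F(1599) - j(-1429) = -497/1599 - (-76)*(-1429) = -497*1/1599 - 1*108604 = -497/1599 - 108604 = -173658293/1599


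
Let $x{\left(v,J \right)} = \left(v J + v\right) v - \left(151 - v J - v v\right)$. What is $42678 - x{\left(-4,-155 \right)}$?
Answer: $44657$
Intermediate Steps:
$x{\left(v,J \right)} = -151 + v^{2} + J v + v \left(v + J v\right)$ ($x{\left(v,J \right)} = \left(J v + v\right) v - \left(151 - v^{2} - J v\right) = \left(v + J v\right) v + \left(-151 + v^{2} + J v\right) = v \left(v + J v\right) + \left(-151 + v^{2} + J v\right) = -151 + v^{2} + J v + v \left(v + J v\right)$)
$42678 - x{\left(-4,-155 \right)} = 42678 - \left(-151 + 2 \left(-4\right)^{2} - -620 - 155 \left(-4\right)^{2}\right) = 42678 - \left(-151 + 2 \cdot 16 + 620 - 2480\right) = 42678 - \left(-151 + 32 + 620 - 2480\right) = 42678 - -1979 = 42678 + 1979 = 44657$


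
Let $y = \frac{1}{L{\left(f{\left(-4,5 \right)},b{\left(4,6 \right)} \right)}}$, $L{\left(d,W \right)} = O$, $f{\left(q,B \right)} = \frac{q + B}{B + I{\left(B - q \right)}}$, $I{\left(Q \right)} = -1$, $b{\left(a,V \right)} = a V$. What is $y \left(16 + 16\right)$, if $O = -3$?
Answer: $- \frac{32}{3} \approx -10.667$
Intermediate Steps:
$b{\left(a,V \right)} = V a$
$f{\left(q,B \right)} = \frac{B + q}{-1 + B}$ ($f{\left(q,B \right)} = \frac{q + B}{B - 1} = \frac{B + q}{-1 + B}$)
$L{\left(d,W \right)} = -3$
$y = - \frac{1}{3}$ ($y = \frac{1}{-3} = - \frac{1}{3} \approx -0.33333$)
$y \left(16 + 16\right) = - \frac{16 + 16}{3} = \left(- \frac{1}{3}\right) 32 = - \frac{32}{3}$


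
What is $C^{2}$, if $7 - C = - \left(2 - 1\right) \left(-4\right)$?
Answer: $9$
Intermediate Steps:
$C = 3$ ($C = 7 - - \left(2 - 1\right) \left(-4\right) = 7 - - 1 \left(-4\right) = 7 - \left(-1\right) \left(-4\right) = 7 - 4 = 3$)
$C^{2} = 3^{2} = 9$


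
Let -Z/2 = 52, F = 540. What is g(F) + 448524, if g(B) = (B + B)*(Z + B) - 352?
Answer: 919052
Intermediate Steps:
Z = -104 (Z = -2*52 = -104)
g(B) = -352 + 2*B*(-104 + B) (g(B) = (B + B)*(-104 + B) - 352 = (2*B)*(-104 + B) - 352 = 2*B*(-104 + B) - 352 = -352 + 2*B*(-104 + B))
g(F) + 448524 = (-352 - 208*540 + 2*540**2) + 448524 = (-352 - 112320 + 2*291600) + 448524 = (-352 - 112320 + 583200) + 448524 = 470528 + 448524 = 919052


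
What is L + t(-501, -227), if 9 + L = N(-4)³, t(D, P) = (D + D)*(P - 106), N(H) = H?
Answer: 333593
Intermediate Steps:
t(D, P) = 2*D*(-106 + P) (t(D, P) = (2*D)*(-106 + P) = 2*D*(-106 + P))
L = -73 (L = -9 + (-4)³ = -9 - 64 = -73)
L + t(-501, -227) = -73 + 2*(-501)*(-106 - 227) = -73 + 2*(-501)*(-333) = -73 + 333666 = 333593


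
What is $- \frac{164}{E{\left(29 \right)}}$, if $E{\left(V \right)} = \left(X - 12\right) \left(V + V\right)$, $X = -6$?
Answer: $\frac{41}{261} \approx 0.15709$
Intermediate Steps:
$E{\left(V \right)} = - 36 V$ ($E{\left(V \right)} = \left(-6 - 12\right) \left(V + V\right) = - 18 \cdot 2 V = - 36 V$)
$- \frac{164}{E{\left(29 \right)}} = - \frac{164}{\left(-36\right) 29} = - \frac{164}{-1044} = \left(-164\right) \left(- \frac{1}{1044}\right) = \frac{41}{261}$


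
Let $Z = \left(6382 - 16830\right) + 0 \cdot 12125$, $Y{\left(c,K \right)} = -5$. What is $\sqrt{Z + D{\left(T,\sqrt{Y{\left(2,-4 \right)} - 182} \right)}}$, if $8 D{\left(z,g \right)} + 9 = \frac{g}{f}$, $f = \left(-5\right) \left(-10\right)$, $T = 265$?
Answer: $\frac{\sqrt{-4179650 + i \sqrt{187}}}{20} \approx 0.00016722 + 102.22 i$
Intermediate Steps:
$Z = -10448$ ($Z = -10448 + 0 = -10448$)
$f = 50$
$D{\left(z,g \right)} = - \frac{9}{8} + \frac{g}{400}$ ($D{\left(z,g \right)} = - \frac{9}{8} + \frac{g \frac{1}{50}}{8} = - \frac{9}{8} + \frac{\frac{1}{50} g}{8} = - \frac{9}{8} + \frac{g}{400}$)
$\sqrt{Z + D{\left(T,\sqrt{Y{\left(2,-4 \right)} - 182} \right)}} = \sqrt{-10448 - \left(\frac{9}{8} - \frac{\sqrt{-5 - 182}}{400}\right)} = \sqrt{-10448 - \left(\frac{9}{8} - \frac{\sqrt{-187}}{400}\right)} = \sqrt{-10448 - \left(\frac{9}{8} - \frac{i \sqrt{187}}{400}\right)} = \sqrt{- \frac{83593}{8} + \frac{i \sqrt{187}}{400}}$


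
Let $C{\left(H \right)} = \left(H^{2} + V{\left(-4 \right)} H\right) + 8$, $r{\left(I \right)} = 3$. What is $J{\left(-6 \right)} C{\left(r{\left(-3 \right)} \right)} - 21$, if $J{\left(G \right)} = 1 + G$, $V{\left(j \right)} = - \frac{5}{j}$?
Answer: $- \frac{499}{4} \approx -124.75$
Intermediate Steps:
$C{\left(H \right)} = 8 + H^{2} + \frac{5 H}{4}$ ($C{\left(H \right)} = \left(H^{2} + - \frac{5}{-4} H\right) + 8 = \left(H^{2} + \left(-5\right) \left(- \frac{1}{4}\right) H\right) + 8 = \left(H^{2} + \frac{5 H}{4}\right) + 8 = 8 + H^{2} + \frac{5 H}{4}$)
$J{\left(-6 \right)} C{\left(r{\left(-3 \right)} \right)} - 21 = \left(1 - 6\right) \left(8 + 3^{2} + \frac{5}{4} \cdot 3\right) - 21 = - 5 \left(8 + 9 + \frac{15}{4}\right) - 21 = \left(-5\right) \frac{83}{4} - 21 = - \frac{415}{4} - 21 = - \frac{499}{4}$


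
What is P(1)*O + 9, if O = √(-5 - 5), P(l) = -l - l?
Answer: 9 - 2*I*√10 ≈ 9.0 - 6.3246*I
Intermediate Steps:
P(l) = -2*l
O = I*√10 (O = √(-10) = I*√10 ≈ 3.1623*I)
P(1)*O + 9 = (-2*1)*(I*√10) + 9 = -2*I*√10 + 9 = 9 - 2*I*√10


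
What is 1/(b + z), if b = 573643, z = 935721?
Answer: 1/1509364 ≈ 6.6253e-7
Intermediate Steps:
1/(b + z) = 1/(573643 + 935721) = 1/1509364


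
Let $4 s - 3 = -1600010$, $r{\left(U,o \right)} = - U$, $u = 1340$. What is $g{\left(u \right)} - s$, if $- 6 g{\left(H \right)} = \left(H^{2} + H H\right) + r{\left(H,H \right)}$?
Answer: $- \frac{793233}{4} \approx -1.9831 \cdot 10^{5}$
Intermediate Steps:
$s = - \frac{1600007}{4}$ ($s = \frac{3}{4} + \frac{1}{4} \left(-1600010\right) = \frac{3}{4} - \frac{800005}{2} = - \frac{1600007}{4} \approx -4.0 \cdot 10^{5}$)
$g{\left(H \right)} = - \frac{H^{2}}{3} + \frac{H}{6}$ ($g{\left(H \right)} = - \frac{\left(H^{2} + H H\right) - H}{6} = - \frac{\left(H^{2} + H^{2}\right) - H}{6} = - \frac{2 H^{2} - H}{6} = - \frac{- H + 2 H^{2}}{6} = - \frac{H^{2}}{3} + \frac{H}{6}$)
$g{\left(u \right)} - s = \frac{1}{6} \cdot 1340 \left(1 - 2680\right) - - \frac{1600007}{4} = \frac{1}{6} \cdot 1340 \left(1 - 2680\right) + \frac{1600007}{4} = \frac{1}{6} \cdot 1340 \left(-2679\right) + \frac{1600007}{4} = -598310 + \frac{1600007}{4} = - \frac{793233}{4}$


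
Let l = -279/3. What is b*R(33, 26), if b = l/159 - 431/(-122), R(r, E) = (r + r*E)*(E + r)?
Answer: 1002017709/6466 ≈ 1.5497e+5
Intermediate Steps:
l = -93 (l = -279*1/3 = -93)
R(r, E) = (E + r)*(r + E*r) (R(r, E) = (r + E*r)*(E + r) = (E + r)*(r + E*r))
b = 19061/6466 (b = -93/159 - 431/(-122) = -93*1/159 - 431*(-1/122) = -31/53 + 431/122 = 19061/6466 ≈ 2.9479)
b*R(33, 26) = 19061*(33*(26 + 33 + 26**2 + 26*33))/6466 = 19061*(33*(26 + 33 + 676 + 858))/6466 = 19061*(33*1593)/6466 = (19061/6466)*52569 = 1002017709/6466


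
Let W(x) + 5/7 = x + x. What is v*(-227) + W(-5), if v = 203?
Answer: -322642/7 ≈ -46092.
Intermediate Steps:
W(x) = -5/7 + 2*x (W(x) = -5/7 + (x + x) = -5/7 + 2*x)
v*(-227) + W(-5) = 203*(-227) + (-5/7 + 2*(-5)) = -46081 + (-5/7 - 10) = -46081 - 75/7 = -322642/7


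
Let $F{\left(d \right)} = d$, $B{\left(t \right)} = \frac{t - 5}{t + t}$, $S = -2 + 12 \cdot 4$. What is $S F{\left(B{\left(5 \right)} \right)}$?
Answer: $0$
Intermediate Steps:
$S = 46$ ($S = -2 + 48 = 46$)
$B{\left(t \right)} = \frac{-5 + t}{2 t}$
$S F{\left(B{\left(5 \right)} \right)} = 46 \frac{-5 + 5}{2 \cdot 5} = 46 \cdot \frac{1}{2} \cdot \frac{1}{5} \cdot 0 = 46 \cdot 0 = 0$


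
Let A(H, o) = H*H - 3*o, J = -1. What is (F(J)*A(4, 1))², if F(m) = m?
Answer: 169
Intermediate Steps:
A(H, o) = H² - 3*o
(F(J)*A(4, 1))² = (-(4² - 3*1))² = (-(16 - 3))² = (-1*13)² = (-13)² = 169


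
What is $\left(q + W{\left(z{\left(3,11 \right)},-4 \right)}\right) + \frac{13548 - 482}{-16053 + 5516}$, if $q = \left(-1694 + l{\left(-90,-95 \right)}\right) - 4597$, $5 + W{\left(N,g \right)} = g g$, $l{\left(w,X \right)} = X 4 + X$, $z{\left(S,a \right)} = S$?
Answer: $- \frac{71190501}{10537} \approx -6756.2$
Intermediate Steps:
$l{\left(w,X \right)} = 5 X$ ($l{\left(w,X \right)} = 4 X + X = 5 X$)
$W{\left(N,g \right)} = -5 + g^{2}$ ($W{\left(N,g \right)} = -5 + g g = -5 + g^{2}$)
$q = -6766$ ($q = \left(-1694 + 5 \left(-95\right)\right) - 4597 = \left(-1694 - 475\right) - 4597 = -2169 - 4597 = -6766$)
$\left(q + W{\left(z{\left(3,11 \right)},-4 \right)}\right) + \frac{13548 - 482}{-16053 + 5516} = \left(-6766 - \left(5 - \left(-4\right)^{2}\right)\right) + \frac{13548 - 482}{-16053 + 5516} = \left(-6766 + \left(-5 + 16\right)\right) + \frac{13066}{-10537} = \left(-6766 + 11\right) + 13066 \left(- \frac{1}{10537}\right) = -6755 - \frac{13066}{10537} = - \frac{71190501}{10537}$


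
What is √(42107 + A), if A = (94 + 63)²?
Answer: 2*√16689 ≈ 258.37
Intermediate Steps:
A = 24649 (A = 157² = 24649)
√(42107 + A) = √(42107 + 24649) = √66756 = 2*√16689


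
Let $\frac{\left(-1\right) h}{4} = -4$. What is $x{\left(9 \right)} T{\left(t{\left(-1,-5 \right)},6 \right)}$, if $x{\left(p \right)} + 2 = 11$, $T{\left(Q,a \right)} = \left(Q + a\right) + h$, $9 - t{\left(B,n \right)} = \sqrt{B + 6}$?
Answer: $279 - 9 \sqrt{5} \approx 258.88$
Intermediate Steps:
$h = 16$ ($h = \left(-4\right) \left(-4\right) = 16$)
$t{\left(B,n \right)} = 9 - \sqrt{6 + B}$ ($t{\left(B,n \right)} = 9 - \sqrt{B + 6} = 9 - \sqrt{6 + B}$)
$T{\left(Q,a \right)} = 16 + Q + a$ ($T{\left(Q,a \right)} = \left(Q + a\right) + 16 = 16 + Q + a$)
$x{\left(p \right)} = 9$ ($x{\left(p \right)} = -2 + 11 = 9$)
$x{\left(9 \right)} T{\left(t{\left(-1,-5 \right)},6 \right)} = 9 \left(16 + \left(9 - \sqrt{6 - 1}\right) + 6\right) = 9 \left(16 + \left(9 - \sqrt{5}\right) + 6\right) = 9 \left(31 - \sqrt{5}\right) = 279 - 9 \sqrt{5}$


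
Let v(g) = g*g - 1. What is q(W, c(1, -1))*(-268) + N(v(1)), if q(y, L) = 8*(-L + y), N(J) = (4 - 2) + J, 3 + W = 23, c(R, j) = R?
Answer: -40734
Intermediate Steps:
v(g) = -1 + g² (v(g) = g² - 1 = -1 + g²)
W = 20 (W = -3 + 23 = 20)
N(J) = 2 + J
q(y, L) = -8*L + 8*y (q(y, L) = 8*(y - L) = -8*L + 8*y)
q(W, c(1, -1))*(-268) + N(v(1)) = (-8*1 + 8*20)*(-268) + (2 + (-1 + 1²)) = (-8 + 160)*(-268) + (2 + (-1 + 1)) = 152*(-268) + (2 + 0) = -40736 + 2 = -40734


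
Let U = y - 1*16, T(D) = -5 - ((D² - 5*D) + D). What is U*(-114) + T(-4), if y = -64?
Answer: 9083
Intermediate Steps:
T(D) = -5 - D² + 4*D (T(D) = -5 - (D² - 4*D) = -5 + (-D² + 4*D) = -5 - D² + 4*D)
U = -80 (U = -64 - 1*16 = -64 - 16 = -80)
U*(-114) + T(-4) = -80*(-114) + (-5 - 1*(-4)² + 4*(-4)) = 9120 + (-5 - 1*16 - 16) = 9120 + (-5 - 16 - 16) = 9120 - 37 = 9083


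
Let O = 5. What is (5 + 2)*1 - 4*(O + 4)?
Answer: -29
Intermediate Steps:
(5 + 2)*1 - 4*(O + 4) = (5 + 2)*1 - 4*(5 + 4) = 7*1 - 4*9 = 7 - 36 = -29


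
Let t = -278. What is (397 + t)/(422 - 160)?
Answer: 119/262 ≈ 0.45420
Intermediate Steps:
(397 + t)/(422 - 160) = (397 - 278)/(422 - 160) = 119/262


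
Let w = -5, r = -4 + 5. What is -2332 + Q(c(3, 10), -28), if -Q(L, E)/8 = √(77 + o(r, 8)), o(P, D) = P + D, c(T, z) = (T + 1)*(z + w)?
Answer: -2332 - 8*√86 ≈ -2406.2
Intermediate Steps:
r = 1
c(T, z) = (1 + T)*(-5 + z) (c(T, z) = (T + 1)*(z - 5) = (1 + T)*(-5 + z))
o(P, D) = D + P
Q(L, E) = -8*√86 (Q(L, E) = -8*√(77 + (8 + 1)) = -8*√(77 + 9) = -8*√86)
-2332 + Q(c(3, 10), -28) = -2332 - 8*√86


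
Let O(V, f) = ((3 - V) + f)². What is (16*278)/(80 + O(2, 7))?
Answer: 278/9 ≈ 30.889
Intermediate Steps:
O(V, f) = (3 + f - V)²
(16*278)/(80 + O(2, 7)) = (16*278)/(80 + (3 + 7 - 1*2)²) = 4448/(80 + (3 + 7 - 2)²) = 4448/(80 + 8²) = 4448/(80 + 64) = 4448/144 = (1/144)*4448 = 278/9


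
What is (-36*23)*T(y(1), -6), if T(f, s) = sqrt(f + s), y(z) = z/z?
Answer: -828*I*sqrt(5) ≈ -1851.5*I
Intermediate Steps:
y(z) = 1
(-36*23)*T(y(1), -6) = (-36*23)*sqrt(1 - 6) = -828*I*sqrt(5)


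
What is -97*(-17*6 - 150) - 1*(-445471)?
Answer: 469915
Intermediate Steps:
-97*(-17*6 - 150) - 1*(-445471) = -97*(-102 - 150) + 445471 = -97*(-252) + 445471 = 24444 + 445471 = 469915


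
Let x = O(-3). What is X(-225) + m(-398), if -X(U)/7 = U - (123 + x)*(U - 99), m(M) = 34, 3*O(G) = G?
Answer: -275087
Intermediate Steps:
O(G) = G/3
x = -1 (x = (⅓)*(-3) = -1)
X(U) = -84546 + 847*U (X(U) = -7*(U - (123 - 1)*(U - 99)) = -7*(U - 122*(-99 + U)) = -7*(U - (-12078 + 122*U)) = -7*(U + (12078 - 122*U)) = -7*(12078 - 121*U) = -84546 + 847*U)
X(-225) + m(-398) = (-84546 + 847*(-225)) + 34 = (-84546 - 190575) + 34 = -275121 + 34 = -275087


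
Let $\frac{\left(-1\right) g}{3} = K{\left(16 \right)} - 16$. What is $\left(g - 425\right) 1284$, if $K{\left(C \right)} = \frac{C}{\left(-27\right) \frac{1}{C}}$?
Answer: $- \frac{1342636}{3} \approx -4.4755 \cdot 10^{5}$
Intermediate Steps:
$K{\left(C \right)} = - \frac{C^{2}}{27}$ ($K{\left(C \right)} = C \left(- \frac{C}{27}\right) = - \frac{C^{2}}{27}$)
$g = \frac{688}{9}$ ($g = - 3 \left(- \frac{16^{2}}{27} - 16\right) = - 3 \left(\left(- \frac{1}{27}\right) 256 - 16\right) = - 3 \left(- \frac{256}{27} - 16\right) = \left(-3\right) \left(- \frac{688}{27}\right) = \frac{688}{9} \approx 76.444$)
$\left(g - 425\right) 1284 = \left(\frac{688}{9} - 425\right) 1284 = \left(- \frac{3137}{9}\right) 1284 = - \frac{1342636}{3}$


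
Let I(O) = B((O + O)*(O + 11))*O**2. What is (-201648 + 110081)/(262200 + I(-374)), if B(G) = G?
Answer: -91567/37979953224 ≈ -2.4109e-6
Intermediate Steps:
I(O) = 2*O**3*(11 + O) (I(O) = ((O + O)*(O + 11))*O**2 = ((2*O)*(11 + O))*O**2 = (2*O*(11 + O))*O**2 = 2*O**3*(11 + O))
(-201648 + 110081)/(262200 + I(-374)) = (-201648 + 110081)/(262200 + 2*(-374)**3*(11 - 374)) = -91567/(262200 + 2*(-52313624)*(-363)) = -91567/(262200 + 37979691024) = -91567/37979953224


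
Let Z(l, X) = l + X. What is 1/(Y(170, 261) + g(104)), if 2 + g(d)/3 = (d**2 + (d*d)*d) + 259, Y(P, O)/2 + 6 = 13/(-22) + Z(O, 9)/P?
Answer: 187/637258786 ≈ 2.9344e-7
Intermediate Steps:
Z(l, X) = X + l
Y(P, O) = -145/11 + 2*(9 + O)/P (Y(P, O) = -12 + 2*(13/(-22) + (9 + O)/P) = -12 + 2*(13*(-1/22) + (9 + O)/P) = -12 + 2*(-13/22 + (9 + O)/P) = -12 + (-13/11 + 2*(9 + O)/P) = -145/11 + 2*(9 + O)/P)
g(d) = 771 + 3*d**2 + 3*d**3 (g(d) = -6 + 3*((d**2 + (d*d)*d) + 259) = -6 + 3*((d**2 + d**2*d) + 259) = -6 + 3*((d**2 + d**3) + 259) = -6 + 3*(259 + d**2 + d**3) = -6 + (777 + 3*d**2 + 3*d**3) = 771 + 3*d**2 + 3*d**3)
1/(Y(170, 261) + g(104)) = 1/((1/11)*(198 - 145*170 + 22*261)/170 + (771 + 3*104**2 + 3*104**3)) = 1/((1/11)*(1/170)*(198 - 24650 + 5742) + (771 + 3*10816 + 3*1124864)) = 1/((1/11)*(1/170)*(-18710) + (771 + 32448 + 3374592)) = 1/(-1871/187 + 3407811) = 1/(637258786/187) = 187/637258786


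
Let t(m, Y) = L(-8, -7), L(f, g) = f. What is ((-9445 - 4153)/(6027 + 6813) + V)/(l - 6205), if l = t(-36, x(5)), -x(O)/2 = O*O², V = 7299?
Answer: -46852781/39887460 ≈ -1.1746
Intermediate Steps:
x(O) = -2*O³ (x(O) = -2*O*O² = -2*O³)
t(m, Y) = -8
l = -8
((-9445 - 4153)/(6027 + 6813) + V)/(l - 6205) = ((-9445 - 4153)/(6027 + 6813) + 7299)/(-8 - 6205) = (-13598/12840 + 7299)/(-6213) = (-13598*1/12840 + 7299)*(-1/6213) = (-6799/6420 + 7299)*(-1/6213) = (46852781/6420)*(-1/6213) = -46852781/39887460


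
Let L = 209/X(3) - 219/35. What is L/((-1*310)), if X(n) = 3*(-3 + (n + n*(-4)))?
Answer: 15199/390600 ≈ 0.038912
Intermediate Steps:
X(n) = -9 - 9*n (X(n) = 3*(-3 + (n - 4*n)) = 3*(-3 - 3*n) = -9 - 9*n)
L = -15199/1260 (L = 209/(-9 - 9*3) - 219/35 = 209/(-9 - 27) - 219*1/35 = 209/(-36) - 219/35 = 209*(-1/36) - 219/35 = -209/36 - 219/35 = -15199/1260 ≈ -12.063)
L/((-1*310)) = -15199/(1260*((-1*310))) = -15199/1260/(-310) = -15199/1260*(-1/310) = 15199/390600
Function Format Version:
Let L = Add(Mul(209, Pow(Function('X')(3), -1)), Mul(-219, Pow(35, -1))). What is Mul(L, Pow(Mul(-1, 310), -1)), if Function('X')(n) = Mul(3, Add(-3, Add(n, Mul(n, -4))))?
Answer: Rational(15199, 390600) ≈ 0.038912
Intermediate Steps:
Function('X')(n) = Add(-9, Mul(-9, n)) (Function('X')(n) = Mul(3, Add(-3, Add(n, Mul(-4, n)))) = Mul(3, Add(-3, Mul(-3, n))) = Add(-9, Mul(-9, n)))
L = Rational(-15199, 1260) (L = Add(Mul(209, Pow(Add(-9, Mul(-9, 3)), -1)), Mul(-219, Pow(35, -1))) = Add(Mul(209, Pow(Add(-9, -27), -1)), Mul(-219, Rational(1, 35))) = Add(Mul(209, Pow(-36, -1)), Rational(-219, 35)) = Add(Mul(209, Rational(-1, 36)), Rational(-219, 35)) = Add(Rational(-209, 36), Rational(-219, 35)) = Rational(-15199, 1260) ≈ -12.063)
Mul(L, Pow(Mul(-1, 310), -1)) = Mul(Rational(-15199, 1260), Pow(Mul(-1, 310), -1)) = Mul(Rational(-15199, 1260), Pow(-310, -1)) = Mul(Rational(-15199, 1260), Rational(-1, 310)) = Rational(15199, 390600)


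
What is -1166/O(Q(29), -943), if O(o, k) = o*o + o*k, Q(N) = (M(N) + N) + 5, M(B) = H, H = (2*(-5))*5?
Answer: -583/7672 ≈ -0.075991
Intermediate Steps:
H = -50 (H = -10*5 = -50)
M(B) = -50
Q(N) = -45 + N (Q(N) = (-50 + N) + 5 = -45 + N)
O(o, k) = o² + k*o
-1166/O(Q(29), -943) = -1166*1/((-943 + (-45 + 29))*(-45 + 29)) = -1166*(-1/(16*(-943 - 16))) = -1166/((-16*(-959))) = -1166/15344 = -1166*1/15344 = -583/7672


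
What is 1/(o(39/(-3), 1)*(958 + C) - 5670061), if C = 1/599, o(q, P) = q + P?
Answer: -599/3403252655 ≈ -1.7601e-7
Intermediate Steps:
o(q, P) = P + q
C = 1/599 ≈ 0.0016694
1/(o(39/(-3), 1)*(958 + C) - 5670061) = 1/((1 + 39/(-3))*(958 + 1/599) - 5670061) = 1/((1 + 39*(-⅓))*(573843/599) - 5670061) = 1/((1 - 13)*(573843/599) - 5670061) = 1/(-12*573843/599 - 5670061) = 1/(-6886116/599 - 5670061) = 1/(-3403252655/599) = -599/3403252655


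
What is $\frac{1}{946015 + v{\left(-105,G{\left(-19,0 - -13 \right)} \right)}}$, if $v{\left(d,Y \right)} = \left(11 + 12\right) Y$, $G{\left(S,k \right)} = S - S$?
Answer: $\frac{1}{946015} \approx 1.0571 \cdot 10^{-6}$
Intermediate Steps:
$G{\left(S,k \right)} = 0$
$v{\left(d,Y \right)} = 23 Y$
$\frac{1}{946015 + v{\left(-105,G{\left(-19,0 - -13 \right)} \right)}} = \frac{1}{946015 + 23 \cdot 0} = \frac{1}{946015 + 0} = \frac{1}{946015}$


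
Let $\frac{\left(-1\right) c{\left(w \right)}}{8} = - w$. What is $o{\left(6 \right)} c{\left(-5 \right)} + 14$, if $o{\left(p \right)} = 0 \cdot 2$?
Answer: $14$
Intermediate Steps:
$o{\left(p \right)} = 0$
$c{\left(w \right)} = 8 w$ ($c{\left(w \right)} = - 8 \left(- w\right) = 8 w$)
$o{\left(6 \right)} c{\left(-5 \right)} + 14 = 0 \cdot 8 \left(-5\right) + 14 = 0 \left(-40\right) + 14 = 0 + 14 = 14$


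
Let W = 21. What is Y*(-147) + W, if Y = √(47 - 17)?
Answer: 21 - 147*√30 ≈ -784.15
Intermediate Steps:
Y = √30 ≈ 5.4772
Y*(-147) + W = √30*(-147) + 21 = -147*√30 + 21 = 21 - 147*√30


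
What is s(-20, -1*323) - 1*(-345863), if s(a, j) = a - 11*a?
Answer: 346063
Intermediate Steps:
s(a, j) = -10*a
s(-20, -1*323) - 1*(-345863) = -10*(-20) - 1*(-345863) = 200 + 345863 = 346063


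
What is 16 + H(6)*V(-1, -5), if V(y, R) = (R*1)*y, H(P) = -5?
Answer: -9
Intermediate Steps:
V(y, R) = R*y
16 + H(6)*V(-1, -5) = 16 - (-25)*(-1) = 16 - 5*5 = 16 - 25 = -9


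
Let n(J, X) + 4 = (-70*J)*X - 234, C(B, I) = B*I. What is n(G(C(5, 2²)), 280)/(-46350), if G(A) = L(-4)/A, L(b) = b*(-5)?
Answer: 9919/23175 ≈ 0.42800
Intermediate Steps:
L(b) = -5*b
G(A) = 20/A (G(A) = (-5*(-4))/A = 20/A)
n(J, X) = -238 - 70*J*X (n(J, X) = -4 + ((-70*J)*X - 234) = -4 + (-70*J*X - 234) = -4 + (-234 - 70*J*X) = -238 - 70*J*X)
n(G(C(5, 2²)), 280)/(-46350) = (-238 - 70*20/((5*2²))*280)/(-46350) = (-238 - 70*20/((5*4))*280)*(-1/46350) = (-238 - 70*20/20*280)*(-1/46350) = (-238 - 70*20*(1/20)*280)*(-1/46350) = (-238 - 70*1*280)*(-1/46350) = (-238 - 19600)*(-1/46350) = -19838*(-1/46350) = 9919/23175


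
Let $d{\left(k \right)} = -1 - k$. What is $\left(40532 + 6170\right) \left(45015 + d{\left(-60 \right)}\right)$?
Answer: $2105045948$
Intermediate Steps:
$\left(40532 + 6170\right) \left(45015 + d{\left(-60 \right)}\right) = \left(40532 + 6170\right) \left(45015 - -59\right) = 46702 \left(45015 + \left(-1 + 60\right)\right) = 46702 \left(45015 + 59\right) = 46702 \cdot 45074 = 2105045948$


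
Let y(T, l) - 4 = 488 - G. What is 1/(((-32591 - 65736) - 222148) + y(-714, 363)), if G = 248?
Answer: -1/320231 ≈ -3.1227e-6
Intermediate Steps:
y(T, l) = 244 (y(T, l) = 4 + (488 - 1*248) = 4 + (488 - 248) = 4 + 240 = 244)
1/(((-32591 - 65736) - 222148) + y(-714, 363)) = 1/(((-32591 - 65736) - 222148) + 244) = 1/((-98327 - 222148) + 244) = 1/(-320475 + 244) = 1/(-320231) = -1/320231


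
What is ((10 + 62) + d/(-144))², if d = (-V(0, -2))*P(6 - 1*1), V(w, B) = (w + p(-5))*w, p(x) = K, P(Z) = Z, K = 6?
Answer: 5184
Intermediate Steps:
p(x) = 6
V(w, B) = w*(6 + w) (V(w, B) = (w + 6)*w = (6 + w)*w = w*(6 + w))
d = 0 (d = (-0*(6 + 0))*(6 - 1*1) = (-0*6)*(6 - 1) = -1*0*5 = 0*5 = 0)
((10 + 62) + d/(-144))² = ((10 + 62) + 0/(-144))² = (72 + 0*(-1/144))² = (72 + 0)² = 72² = 5184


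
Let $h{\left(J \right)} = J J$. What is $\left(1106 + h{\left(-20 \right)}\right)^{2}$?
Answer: $2268036$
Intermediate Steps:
$h{\left(J \right)} = J^{2}$
$\left(1106 + h{\left(-20 \right)}\right)^{2} = \left(1106 + \left(-20\right)^{2}\right)^{2} = \left(1106 + 400\right)^{2} = 1506^{2} = 2268036$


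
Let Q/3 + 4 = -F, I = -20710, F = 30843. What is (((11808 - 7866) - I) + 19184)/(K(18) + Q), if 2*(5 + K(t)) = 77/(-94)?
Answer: -2747056/5799575 ≈ -0.47367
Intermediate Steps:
K(t) = -1017/188 (K(t) = -5 + (77/(-94))/2 = -5 + (77*(-1/94))/2 = -5 + (½)*(-77/94) = -5 - 77/188 = -1017/188)
Q = -92541 (Q = -12 + 3*(-1*30843) = -12 + 3*(-30843) = -12 - 92529 = -92541)
(((11808 - 7866) - I) + 19184)/(K(18) + Q) = (((11808 - 7866) - 1*(-20710)) + 19184)/(-1017/188 - 92541) = ((3942 + 20710) + 19184)/(-17398725/188) = (24652 + 19184)*(-188/17398725) = 43836*(-188/17398725) = -2747056/5799575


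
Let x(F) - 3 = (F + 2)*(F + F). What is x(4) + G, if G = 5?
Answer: 56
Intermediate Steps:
x(F) = 3 + 2*F*(2 + F) (x(F) = 3 + (F + 2)*(F + F) = 3 + (2 + F)*(2*F) = 3 + 2*F*(2 + F))
x(4) + G = (3 + 2*4**2 + 4*4) + 5 = (3 + 2*16 + 16) + 5 = (3 + 32 + 16) + 5 = 51 + 5 = 56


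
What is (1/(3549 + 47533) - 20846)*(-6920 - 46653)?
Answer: 57047496790583/51082 ≈ 1.1168e+9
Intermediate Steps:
(1/(3549 + 47533) - 20846)*(-6920 - 46653) = (1/51082 - 20846)*(-53573) = -1064855371/51082*(-53573) = 57047496790583/51082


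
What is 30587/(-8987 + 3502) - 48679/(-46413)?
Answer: -1152630116/254575305 ≈ -4.5277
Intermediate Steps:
30587/(-8987 + 3502) - 48679/(-46413) = 30587/(-5485) - 48679*(-1/46413) = 30587*(-1/5485) + 48679/46413 = -30587/5485 + 48679/46413 = -1152630116/254575305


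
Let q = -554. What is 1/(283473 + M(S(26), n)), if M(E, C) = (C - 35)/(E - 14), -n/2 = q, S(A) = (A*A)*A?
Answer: 17562/4978353899 ≈ 3.5277e-6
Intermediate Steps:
S(A) = A**3 (S(A) = A**2*A = A**3)
n = 1108 (n = -2*(-554) = 1108)
M(E, C) = (-35 + C)/(-14 + E)
1/(283473 + M(S(26), n)) = 1/(283473 + (-35 + 1108)/(-14 + 26**3)) = 1/(283473 + 1073/(-14 + 17576)) = 1/(283473 + 1073/17562) = 1/(4978353899/17562) = 17562/4978353899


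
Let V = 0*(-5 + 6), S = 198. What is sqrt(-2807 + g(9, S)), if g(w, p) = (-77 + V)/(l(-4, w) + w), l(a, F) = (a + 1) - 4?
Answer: I*sqrt(11382)/2 ≈ 53.343*I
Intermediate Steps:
l(a, F) = -3 + a (l(a, F) = (1 + a) - 4 = -3 + a)
V = 0 (V = 0*1 = 0)
g(w, p) = -77/(-7 + w) (g(w, p) = (-77 + 0)/((-3 - 4) + w) = -77/(-7 + w))
sqrt(-2807 + g(9, S)) = sqrt(-2807 - 77/(-7 + 9)) = sqrt(-2807 - 77/2) = sqrt(-5691/2) = I*sqrt(11382)/2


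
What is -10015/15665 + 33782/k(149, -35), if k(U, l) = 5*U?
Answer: 104346771/2334085 ≈ 44.706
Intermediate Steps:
-10015/15665 + 33782/k(149, -35) = -10015/15665 + 33782/((5*149)) = -10015*1/15665 + 33782/745 = -2003/3133 + 33782*(1/745) = -2003/3133 + 33782/745 = 104346771/2334085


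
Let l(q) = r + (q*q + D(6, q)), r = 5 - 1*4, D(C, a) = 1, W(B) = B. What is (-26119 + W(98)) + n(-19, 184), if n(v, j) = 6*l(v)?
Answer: -23843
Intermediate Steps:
r = 1 (r = 5 - 4 = 1)
l(q) = 2 + q² (l(q) = 1 + (q*q + 1) = 1 + (q² + 1) = 1 + (1 + q²) = 2 + q²)
n(v, j) = 12 + 6*v² (n(v, j) = 6*(2 + v²) = 12 + 6*v²)
(-26119 + W(98)) + n(-19, 184) = (-26119 + 98) + (12 + 6*(-19)²) = -26021 + (12 + 6*361) = -26021 + (12 + 2166) = -26021 + 2178 = -23843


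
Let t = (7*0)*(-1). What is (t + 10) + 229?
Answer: 239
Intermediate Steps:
t = 0 (t = 0*(-1) = 0)
(t + 10) + 229 = (0 + 10) + 229 = 10 + 229 = 239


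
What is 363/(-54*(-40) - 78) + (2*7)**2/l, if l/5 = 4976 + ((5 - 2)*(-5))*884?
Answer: 1218949/7186370 ≈ 0.16962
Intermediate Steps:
l = -41420 (l = 5*(4976 + ((5 - 2)*(-5))*884) = 5*(4976 + (3*(-5))*884) = 5*(4976 - 15*884) = 5*(4976 - 13260) = 5*(-8284) = -41420)
363/(-54*(-40) - 78) + (2*7)**2/l = 363/(-54*(-40) - 78) + (2*7)**2/(-41420) = 363/(2160 - 78) + 14**2*(-1/41420) = 363/2082 + 196*(-1/41420) = 363*(1/2082) - 49/10355 = 121/694 - 49/10355 = 1218949/7186370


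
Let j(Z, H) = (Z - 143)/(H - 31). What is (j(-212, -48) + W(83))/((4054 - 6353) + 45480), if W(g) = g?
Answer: 6912/3411299 ≈ 0.0020262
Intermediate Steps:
j(Z, H) = (-143 + Z)/(-31 + H)
(j(-212, -48) + W(83))/((4054 - 6353) + 45480) = ((-143 - 212)/(-31 - 48) + 83)/((4054 - 6353) + 45480) = (-355/(-79) + 83)/(-2299 + 45480) = (-1/79*(-355) + 83)/43181 = (355/79 + 83)*(1/43181) = (6912/79)*(1/43181) = 6912/3411299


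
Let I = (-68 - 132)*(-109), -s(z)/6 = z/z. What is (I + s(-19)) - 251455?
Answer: -229661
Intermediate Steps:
s(z) = -6 (s(z) = -6*z/z = -6*1 = -6)
I = 21800 (I = -200*(-109) = 21800)
(I + s(-19)) - 251455 = (21800 - 6) - 251455 = 21794 - 251455 = -229661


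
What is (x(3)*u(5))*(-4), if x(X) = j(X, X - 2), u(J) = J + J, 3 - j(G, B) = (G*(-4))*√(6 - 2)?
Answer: -1080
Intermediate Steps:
j(G, B) = 3 + 8*G (j(G, B) = 3 - G*(-4)*√(6 - 2) = 3 - (-4*G)*√4 = 3 - (-4*G)*2 = 3 - (-8)*G = 3 + 8*G)
u(J) = 2*J
x(X) = 3 + 8*X
(x(3)*u(5))*(-4) = ((3 + 8*3)*(2*5))*(-4) = ((3 + 24)*10)*(-4) = (27*10)*(-4) = 270*(-4) = -1080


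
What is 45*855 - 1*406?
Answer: 38069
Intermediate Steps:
45*855 - 1*406 = 38475 - 406 = 38069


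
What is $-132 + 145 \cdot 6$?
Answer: $738$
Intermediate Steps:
$-132 + 145 \cdot 6 = -132 + 870 = 738$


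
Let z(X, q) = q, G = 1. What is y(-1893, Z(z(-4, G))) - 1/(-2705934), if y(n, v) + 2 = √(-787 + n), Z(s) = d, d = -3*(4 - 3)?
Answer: -5411867/2705934 + 2*I*√670 ≈ -2.0 + 51.769*I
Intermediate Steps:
d = -3 (d = -3*1 = -3)
Z(s) = -3
y(n, v) = -2 + √(-787 + n)
y(-1893, Z(z(-4, G))) - 1/(-2705934) = (-2 + √(-787 - 1893)) - 1/(-2705934) = (-2 + √(-2680)) - 1*(-1/2705934) = (-2 + 2*I*√670) + 1/2705934 = -5411867/2705934 + 2*I*√670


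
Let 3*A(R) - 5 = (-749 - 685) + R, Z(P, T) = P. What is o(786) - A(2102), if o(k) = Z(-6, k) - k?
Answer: -3049/3 ≈ -1016.3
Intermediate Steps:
o(k) = -6 - k
A(R) = -1429/3 + R/3 (A(R) = 5/3 + ((-749 - 685) + R)/3 = 5/3 + (-1434 + R)/3 = 5/3 + (-478 + R/3) = -1429/3 + R/3)
o(786) - A(2102) = (-6 - 1*786) - (-1429/3 + (1/3)*2102) = (-6 - 786) - (-1429/3 + 2102/3) = -792 - 1*673/3 = -792 - 673/3 = -3049/3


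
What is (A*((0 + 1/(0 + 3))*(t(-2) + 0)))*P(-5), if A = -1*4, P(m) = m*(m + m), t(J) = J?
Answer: 400/3 ≈ 133.33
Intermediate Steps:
P(m) = 2*m² (P(m) = m*(2*m) = 2*m²)
A = -4
(A*((0 + 1/(0 + 3))*(t(-2) + 0)))*P(-5) = (-4*(0 + 1/(0 + 3))*(-2 + 0))*(2*(-5)²) = (-4*(0 + 1/3)*(-2))*(2*25) = -4*(0 + ⅓)*(-2)*50 = -4*(-2)/3*50 = -4*(-⅔)*50 = (8/3)*50 = 400/3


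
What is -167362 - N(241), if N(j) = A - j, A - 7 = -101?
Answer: -167027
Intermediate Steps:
A = -94 (A = 7 - 101 = -94)
N(j) = -94 - j
-167362 - N(241) = -167362 - (-94 - 1*241) = -167362 - (-94 - 241) = -167362 - 1*(-335) = -167362 + 335 = -167027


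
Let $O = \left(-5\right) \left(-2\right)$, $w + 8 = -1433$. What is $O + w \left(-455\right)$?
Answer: $655665$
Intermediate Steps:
$w = -1441$ ($w = -8 - 1433 = -1441$)
$O = 10$
$O + w \left(-455\right) = 10 - -655655 = 10 + 655655 = 655665$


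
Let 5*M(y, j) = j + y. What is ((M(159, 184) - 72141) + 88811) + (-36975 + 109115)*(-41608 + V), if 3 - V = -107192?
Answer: 23657314593/5 ≈ 4.7315e+9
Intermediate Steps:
V = 107195 (V = 3 - 1*(-107192) = 3 + 107192 = 107195)
M(y, j) = j/5 + y/5 (M(y, j) = (j + y)/5 = j/5 + y/5)
((M(159, 184) - 72141) + 88811) + (-36975 + 109115)*(-41608 + V) = ((((⅕)*184 + (⅕)*159) - 72141) + 88811) + (-36975 + 109115)*(-41608 + 107195) = (((184/5 + 159/5) - 72141) + 88811) + 72140*65587 = ((343/5 - 72141) + 88811) + 4731446180 = (-360362/5 + 88811) + 4731446180 = 83693/5 + 4731446180 = 23657314593/5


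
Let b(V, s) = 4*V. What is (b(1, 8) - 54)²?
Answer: 2500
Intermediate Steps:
(b(1, 8) - 54)² = (4*1 - 54)² = (4 - 54)² = (-50)² = 2500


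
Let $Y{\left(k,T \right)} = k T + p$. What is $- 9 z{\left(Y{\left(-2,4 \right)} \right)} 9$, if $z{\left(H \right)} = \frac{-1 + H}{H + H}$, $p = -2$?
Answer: $- \frac{891}{20} \approx -44.55$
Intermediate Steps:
$Y{\left(k,T \right)} = -2 + T k$ ($Y{\left(k,T \right)} = k T - 2 = T k - 2 = -2 + T k$)
$z{\left(H \right)} = \frac{-1 + H}{2 H}$
$- 9 z{\left(Y{\left(-2,4 \right)} \right)} 9 = - 9 \frac{-1 + \left(-2 + 4 \left(-2\right)\right)}{2 \left(-2 + 4 \left(-2\right)\right)} 9 = - 9 \frac{-1 - 10}{2 \left(-2 - 8\right)} 9 = - 9 \frac{-1 - 10}{2 \left(-10\right)} 9 = - 9 \cdot \frac{1}{2} \left(- \frac{1}{10}\right) \left(-11\right) 9 = \left(-9\right) \frac{11}{20} \cdot 9 = \left(- \frac{99}{20}\right) 9 = - \frac{891}{20}$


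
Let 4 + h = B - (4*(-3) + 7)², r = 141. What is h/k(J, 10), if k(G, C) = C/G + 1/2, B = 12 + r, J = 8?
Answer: 496/7 ≈ 70.857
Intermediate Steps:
B = 153 (B = 12 + 141 = 153)
k(G, C) = ½ + C/G (k(G, C) = C/G + 1*(½) = C/G + ½ = ½ + C/G)
h = 124 (h = -4 + (153 - (4*(-3) + 7)²) = -4 + (153 - (-12 + 7)²) = -4 + (153 - 1*(-5)²) = -4 + (153 - 1*25) = -4 + (153 - 25) = -4 + 128 = 124)
h/k(J, 10) = 124/(((10 + (½)*8)/8)) = 124/(((10 + 4)/8)) = 124/(((⅛)*14)) = 124/(7/4) = 124*(4/7) = 496/7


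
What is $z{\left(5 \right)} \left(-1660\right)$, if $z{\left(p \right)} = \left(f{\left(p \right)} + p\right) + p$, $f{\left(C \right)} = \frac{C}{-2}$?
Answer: $-12450$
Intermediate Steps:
$f{\left(C \right)} = - \frac{C}{2}$ ($f{\left(C \right)} = C \left(- \frac{1}{2}\right) = - \frac{C}{2}$)
$z{\left(p \right)} = \frac{3 p}{2}$ ($z{\left(p \right)} = \left(- \frac{p}{2} + p\right) + p = \frac{p}{2} + p = \frac{3 p}{2}$)
$z{\left(5 \right)} \left(-1660\right) = \frac{3}{2} \cdot 5 \left(-1660\right) = \frac{15}{2} \left(-1660\right) = -12450$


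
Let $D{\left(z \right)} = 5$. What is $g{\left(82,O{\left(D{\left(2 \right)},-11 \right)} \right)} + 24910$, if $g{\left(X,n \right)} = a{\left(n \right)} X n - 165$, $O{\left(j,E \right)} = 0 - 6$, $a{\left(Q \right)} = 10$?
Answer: $19825$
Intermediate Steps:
$O{\left(j,E \right)} = -6$
$g{\left(X,n \right)} = -165 + 10 X n$ ($g{\left(X,n \right)} = 10 X n - 165 = -165 + 10 X n$)
$g{\left(82,O{\left(D{\left(2 \right)},-11 \right)} \right)} + 24910 = \left(-165 + 10 \cdot 82 \left(-6\right)\right) + 24910 = \left(-165 - 4920\right) + 24910 = -5085 + 24910 = 19825$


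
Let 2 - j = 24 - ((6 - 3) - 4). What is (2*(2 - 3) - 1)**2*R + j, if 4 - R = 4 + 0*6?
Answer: -23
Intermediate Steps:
R = 0 (R = 4 - (4 + 0*6) = 4 - (4 + 0) = 4 - 1*4 = 4 - 4 = 0)
j = -23 (j = 2 - (24 - ((6 - 3) - 4)) = 2 - (24 - (3 - 4)) = 2 - (24 - 1*(-1)) = 2 - (24 + 1) = 2 - 1*25 = 2 - 25 = -23)
(2*(2 - 3) - 1)**2*R + j = (2*(2 - 3) - 1)**2*0 - 23 = (2*(-1) - 1)**2*0 - 23 = (-2 - 1)**2*0 - 23 = (-3)**2*0 - 23 = 9*0 - 23 = 0 - 23 = -23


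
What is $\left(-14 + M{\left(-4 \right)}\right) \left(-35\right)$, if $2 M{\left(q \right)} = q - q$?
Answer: $490$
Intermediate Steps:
$M{\left(q \right)} = 0$ ($M{\left(q \right)} = \frac{q - q}{2} = \frac{1}{2} \cdot 0 = 0$)
$\left(-14 + M{\left(-4 \right)}\right) \left(-35\right) = \left(-14 + 0\right) \left(-35\right) = \left(-14\right) \left(-35\right) = 490$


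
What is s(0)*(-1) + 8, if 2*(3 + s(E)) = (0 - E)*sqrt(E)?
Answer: 11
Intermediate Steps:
s(E) = -3 - E**(3/2)/2 (s(E) = -3 + ((0 - E)*sqrt(E))/2 = -3 + ((-E)*sqrt(E))/2 = -3 + (-E**(3/2))/2 = -3 - E**(3/2)/2)
s(0)*(-1) + 8 = (-3 - 0**(3/2)/2)*(-1) + 8 = (-3 - 1/2*0)*(-1) + 8 = (-3 + 0)*(-1) + 8 = -3*(-1) + 8 = 3 + 8 = 11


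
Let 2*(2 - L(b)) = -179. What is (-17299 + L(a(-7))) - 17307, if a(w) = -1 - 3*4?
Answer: -69029/2 ≈ -34515.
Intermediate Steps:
a(w) = -13 (a(w) = -1 - 12 = -13)
L(b) = 183/2 (L(b) = 2 - 1/2*(-179) = 2 + 179/2 = 183/2)
(-17299 + L(a(-7))) - 17307 = (-17299 + 183/2) - 17307 = -34415/2 - 17307 = -69029/2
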